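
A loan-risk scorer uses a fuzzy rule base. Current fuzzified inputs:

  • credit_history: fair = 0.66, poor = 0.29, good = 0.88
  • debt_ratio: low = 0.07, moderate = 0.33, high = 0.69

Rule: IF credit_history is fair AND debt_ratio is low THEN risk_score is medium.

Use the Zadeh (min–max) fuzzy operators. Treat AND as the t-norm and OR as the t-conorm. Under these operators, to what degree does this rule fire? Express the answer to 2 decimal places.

firing strength: fair=0.66, low=0.07; AND[min(a, b)] → w = 0.07

0.07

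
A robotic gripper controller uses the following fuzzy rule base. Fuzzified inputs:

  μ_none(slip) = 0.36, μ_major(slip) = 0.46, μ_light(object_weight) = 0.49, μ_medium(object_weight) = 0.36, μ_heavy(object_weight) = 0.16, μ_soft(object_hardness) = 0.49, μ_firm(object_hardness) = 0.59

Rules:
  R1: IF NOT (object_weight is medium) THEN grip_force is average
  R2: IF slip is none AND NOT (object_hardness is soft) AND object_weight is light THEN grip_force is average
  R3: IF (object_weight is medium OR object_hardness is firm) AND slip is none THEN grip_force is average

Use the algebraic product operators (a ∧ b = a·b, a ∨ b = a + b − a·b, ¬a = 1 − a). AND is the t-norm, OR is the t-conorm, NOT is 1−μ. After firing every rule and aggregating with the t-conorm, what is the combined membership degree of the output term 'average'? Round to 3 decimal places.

R1: ¬medium=1−0.36=0.64 → w = 0.6400
R2: none=0.36, ¬soft=1−0.49=0.51, light=0.49; AND[a·b] → w = 0.0900
R3: (medium=0.36 OR firm=0.59) = 0.7376; AND[a·b] with none=0.36 → w = 0.2655
Rules with consequent 'average': {R1, R2, R3} → strengths 0.6400, 0.0900, 0.2655
Aggregate via t-conorm [a + b − a·b]: 0.7594

0.759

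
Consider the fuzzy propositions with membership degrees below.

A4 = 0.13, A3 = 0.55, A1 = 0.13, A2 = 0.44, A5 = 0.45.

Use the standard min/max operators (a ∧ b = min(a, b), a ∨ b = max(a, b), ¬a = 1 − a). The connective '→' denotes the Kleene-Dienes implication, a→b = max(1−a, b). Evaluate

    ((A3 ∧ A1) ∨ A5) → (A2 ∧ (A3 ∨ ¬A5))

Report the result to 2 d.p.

0.55

A3 ∧ A1 = min(a, b) on (0.55, 0.13) = 0.13
(A3 ∧ A1) ∨ A5 = max(a, b) on (0.13, 0.45) = 0.45
¬A5 = 1 − 0.45 = 0.55
A3 ∨ ¬A5 = max(a, b) on (0.55, 0.55) = 0.55
A2 ∧ (A3 ∨ ¬A5) = min(a, b) on (0.44, 0.55) = 0.44
((A3 ∧ A1) ∨ A5) → (A2 ∧ (A3 ∨ ¬A5))  [Kleene-Dienes: max(1−a, b)] with a=0.45, b=0.44 → 0.55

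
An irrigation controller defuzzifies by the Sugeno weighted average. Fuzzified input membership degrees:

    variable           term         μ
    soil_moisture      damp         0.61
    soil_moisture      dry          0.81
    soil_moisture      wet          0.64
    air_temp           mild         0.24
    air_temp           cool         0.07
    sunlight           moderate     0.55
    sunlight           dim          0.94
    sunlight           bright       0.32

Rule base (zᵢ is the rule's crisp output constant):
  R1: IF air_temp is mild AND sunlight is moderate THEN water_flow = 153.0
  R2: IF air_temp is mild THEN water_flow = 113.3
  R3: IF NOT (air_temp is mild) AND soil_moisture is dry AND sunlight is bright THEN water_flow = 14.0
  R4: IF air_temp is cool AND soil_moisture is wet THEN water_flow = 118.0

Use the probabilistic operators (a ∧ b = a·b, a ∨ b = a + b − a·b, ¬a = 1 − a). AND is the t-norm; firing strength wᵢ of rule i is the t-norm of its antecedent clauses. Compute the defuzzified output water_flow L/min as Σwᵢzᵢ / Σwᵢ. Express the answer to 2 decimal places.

90.31

R1 (z=153.0): mild=0.24, moderate=0.55; AND[a·b] → w = 0.1320
R2 (z=113.3): mild=0.24 → w = 0.2400
R3 (z=14.0): ¬mild=1−0.24=0.76, dry=0.81, bright=0.32; AND[a·b] → w = 0.1970
R4 (z=118.0): cool=0.07, wet=0.64; AND[a·b] → w = 0.0448
Weighted average = (0.1320·153.0 + 0.2400·113.3 + 0.1970·14.0 + 0.0448·118.0) / (0.1320 + 0.2400 + 0.1970 + 0.0448)
  = 55.4323 / 0.6138 = 90.31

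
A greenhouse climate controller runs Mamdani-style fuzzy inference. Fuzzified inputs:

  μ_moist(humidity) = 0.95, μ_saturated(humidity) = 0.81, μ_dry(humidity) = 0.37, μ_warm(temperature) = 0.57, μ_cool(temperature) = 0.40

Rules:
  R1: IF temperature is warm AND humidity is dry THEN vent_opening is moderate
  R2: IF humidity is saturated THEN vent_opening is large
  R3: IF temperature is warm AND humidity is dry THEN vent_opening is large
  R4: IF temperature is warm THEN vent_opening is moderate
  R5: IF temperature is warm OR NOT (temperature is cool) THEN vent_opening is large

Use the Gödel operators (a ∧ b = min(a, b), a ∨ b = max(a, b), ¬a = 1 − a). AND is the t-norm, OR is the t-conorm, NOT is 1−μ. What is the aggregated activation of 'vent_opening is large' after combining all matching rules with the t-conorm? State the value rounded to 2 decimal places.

R1: warm=0.57, dry=0.37; AND[min(a, b)] → w = 0.37
R2: saturated=0.81 → w = 0.81
R3: warm=0.57, dry=0.37; AND[min(a, b)] → w = 0.37
R4: warm=0.57 → w = 0.57
R5: warm=0.57, ¬cool=1−0.40=0.60; OR[max(a, b)] → w = 0.60
Rules with consequent 'large': {R2, R3, R5} → strengths 0.81, 0.37, 0.60
Aggregate via t-conorm [max(a, b)]: 0.81

0.81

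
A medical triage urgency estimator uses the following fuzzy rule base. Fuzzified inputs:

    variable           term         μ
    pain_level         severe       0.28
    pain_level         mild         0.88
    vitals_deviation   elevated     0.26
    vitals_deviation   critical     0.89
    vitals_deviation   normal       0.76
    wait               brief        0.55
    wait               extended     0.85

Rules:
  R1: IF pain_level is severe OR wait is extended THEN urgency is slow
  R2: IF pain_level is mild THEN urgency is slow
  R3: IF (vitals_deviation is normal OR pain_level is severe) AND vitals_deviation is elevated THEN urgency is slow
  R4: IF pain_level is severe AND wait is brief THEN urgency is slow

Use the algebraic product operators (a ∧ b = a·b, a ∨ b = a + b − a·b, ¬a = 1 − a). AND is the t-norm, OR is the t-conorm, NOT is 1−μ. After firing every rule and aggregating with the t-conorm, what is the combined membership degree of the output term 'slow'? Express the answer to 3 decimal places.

R1: severe=0.28, extended=0.85; OR[a + b − a·b] → w = 0.8920
R2: mild=0.88 → w = 0.8800
R3: (normal=0.76 OR severe=0.28) = 0.8272; AND[a·b] with elevated=0.26 → w = 0.2151
R4: severe=0.28, brief=0.55; AND[a·b] → w = 0.1540
Rules with consequent 'slow': {R1, R2, R3, R4} → strengths 0.8920, 0.8800, 0.2151, 0.1540
Aggregate via t-conorm [a + b − a·b]: 0.9914

0.991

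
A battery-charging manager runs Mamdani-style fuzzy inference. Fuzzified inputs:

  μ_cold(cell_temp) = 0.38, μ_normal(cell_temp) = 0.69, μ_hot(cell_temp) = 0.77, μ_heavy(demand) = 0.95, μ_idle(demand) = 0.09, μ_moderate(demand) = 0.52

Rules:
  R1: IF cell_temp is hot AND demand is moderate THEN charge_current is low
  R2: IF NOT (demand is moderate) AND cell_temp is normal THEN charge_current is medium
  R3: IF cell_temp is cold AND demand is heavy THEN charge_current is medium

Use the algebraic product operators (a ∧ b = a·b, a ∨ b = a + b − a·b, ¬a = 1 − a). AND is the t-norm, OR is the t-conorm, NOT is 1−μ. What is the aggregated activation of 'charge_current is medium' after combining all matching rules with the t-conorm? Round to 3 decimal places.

0.573

R1: hot=0.77, moderate=0.52; AND[a·b] → w = 0.4004
R2: ¬moderate=1−0.52=0.48, normal=0.69; AND[a·b] → w = 0.3312
R3: cold=0.38, heavy=0.95; AND[a·b] → w = 0.3610
Rules with consequent 'medium': {R2, R3} → strengths 0.3312, 0.3610
Aggregate via t-conorm [a + b − a·b]: 0.5726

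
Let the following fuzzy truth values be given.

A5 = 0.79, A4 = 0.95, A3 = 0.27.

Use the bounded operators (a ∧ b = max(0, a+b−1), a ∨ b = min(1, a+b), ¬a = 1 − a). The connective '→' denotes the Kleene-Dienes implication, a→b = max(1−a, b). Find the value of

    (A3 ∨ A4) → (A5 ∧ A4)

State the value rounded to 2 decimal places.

0.74

A3 ∨ A4 = min(1, a+b) on (0.27, 0.95) = 1.00
A5 ∧ A4 = max(0, a+b−1) on (0.79, 0.95) = 0.74
(A3 ∨ A4) → (A5 ∧ A4)  [Kleene-Dienes: max(1−a, b)] with a=1.00, b=0.74 → 0.74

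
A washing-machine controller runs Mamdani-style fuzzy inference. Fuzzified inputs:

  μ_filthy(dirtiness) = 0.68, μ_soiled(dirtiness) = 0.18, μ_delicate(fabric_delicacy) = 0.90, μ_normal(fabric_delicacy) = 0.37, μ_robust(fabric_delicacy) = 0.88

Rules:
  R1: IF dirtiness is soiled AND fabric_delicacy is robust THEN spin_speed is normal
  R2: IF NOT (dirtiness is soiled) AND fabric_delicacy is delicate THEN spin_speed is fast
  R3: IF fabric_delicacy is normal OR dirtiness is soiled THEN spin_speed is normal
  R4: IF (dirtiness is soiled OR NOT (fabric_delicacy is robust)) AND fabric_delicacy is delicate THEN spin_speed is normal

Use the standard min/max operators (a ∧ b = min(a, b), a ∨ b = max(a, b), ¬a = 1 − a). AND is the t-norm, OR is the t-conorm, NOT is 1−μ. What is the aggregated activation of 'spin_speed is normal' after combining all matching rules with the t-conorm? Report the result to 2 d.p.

R1: soiled=0.18, robust=0.88; AND[min(a, b)] → w = 0.18
R2: ¬soiled=1−0.18=0.82, delicate=0.90; AND[min(a, b)] → w = 0.82
R3: normal=0.37, soiled=0.18; OR[max(a, b)] → w = 0.37
R4: (soiled=0.18 OR ¬robust=1−0.88=0.12) = 0.18; AND[min(a, b)] with delicate=0.90 → w = 0.18
Rules with consequent 'normal': {R1, R3, R4} → strengths 0.18, 0.37, 0.18
Aggregate via t-conorm [max(a, b)]: 0.37

0.37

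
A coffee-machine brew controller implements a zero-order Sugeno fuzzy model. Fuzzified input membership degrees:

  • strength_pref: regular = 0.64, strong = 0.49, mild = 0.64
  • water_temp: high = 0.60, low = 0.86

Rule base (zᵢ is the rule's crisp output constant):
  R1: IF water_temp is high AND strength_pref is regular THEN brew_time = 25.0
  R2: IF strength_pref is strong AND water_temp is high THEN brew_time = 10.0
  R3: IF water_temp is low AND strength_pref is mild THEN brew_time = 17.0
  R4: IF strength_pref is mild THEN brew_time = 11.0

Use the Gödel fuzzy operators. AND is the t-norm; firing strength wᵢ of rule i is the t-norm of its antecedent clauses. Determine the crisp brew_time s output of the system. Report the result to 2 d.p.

15.96

R1 (z=25.0): high=0.60, regular=0.64; AND[min(a, b)] → w = 0.60
R2 (z=10.0): strong=0.49, high=0.60; AND[min(a, b)] → w = 0.49
R3 (z=17.0): low=0.86, mild=0.64; AND[min(a, b)] → w = 0.64
R4 (z=11.0): mild=0.64 → w = 0.64
Weighted average = (0.60·25.0 + 0.49·10.0 + 0.64·17.0 + 0.64·11.0) / (0.60 + 0.49 + 0.64 + 0.64)
  = 37.8200 / 2.3700 = 15.96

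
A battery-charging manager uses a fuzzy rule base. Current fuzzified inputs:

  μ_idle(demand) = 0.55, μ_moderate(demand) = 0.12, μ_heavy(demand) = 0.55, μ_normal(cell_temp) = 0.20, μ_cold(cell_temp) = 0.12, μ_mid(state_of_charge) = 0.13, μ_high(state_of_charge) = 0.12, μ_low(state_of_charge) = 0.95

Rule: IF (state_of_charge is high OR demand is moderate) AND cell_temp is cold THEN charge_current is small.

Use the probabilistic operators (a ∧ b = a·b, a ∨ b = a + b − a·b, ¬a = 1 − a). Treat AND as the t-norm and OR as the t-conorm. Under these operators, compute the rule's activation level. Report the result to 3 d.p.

0.027

firing strength: (high=0.12 OR moderate=0.12) = 0.2256; AND[a·b] with cold=0.12 → w = 0.0271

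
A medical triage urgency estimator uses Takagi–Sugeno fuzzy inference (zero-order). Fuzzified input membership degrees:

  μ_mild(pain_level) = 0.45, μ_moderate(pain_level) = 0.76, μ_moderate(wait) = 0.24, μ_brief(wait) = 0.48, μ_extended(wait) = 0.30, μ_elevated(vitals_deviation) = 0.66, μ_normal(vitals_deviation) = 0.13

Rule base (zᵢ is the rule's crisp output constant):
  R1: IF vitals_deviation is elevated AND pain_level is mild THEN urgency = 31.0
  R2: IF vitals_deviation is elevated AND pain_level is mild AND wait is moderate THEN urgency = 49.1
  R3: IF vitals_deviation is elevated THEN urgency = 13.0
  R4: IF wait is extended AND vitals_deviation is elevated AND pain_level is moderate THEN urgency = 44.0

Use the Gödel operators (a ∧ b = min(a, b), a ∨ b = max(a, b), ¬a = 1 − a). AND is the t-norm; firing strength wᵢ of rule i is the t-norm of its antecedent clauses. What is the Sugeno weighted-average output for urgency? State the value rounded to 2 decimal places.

28.80

R1 (z=31.0): elevated=0.66, mild=0.45; AND[min(a, b)] → w = 0.45
R2 (z=49.1): elevated=0.66, mild=0.45, moderate=0.24; AND[min(a, b)] → w = 0.24
R3 (z=13.0): elevated=0.66 → w = 0.66
R4 (z=44.0): extended=0.30, elevated=0.66, moderate=0.76; AND[min(a, b)] → w = 0.30
Weighted average = (0.45·31.0 + 0.24·49.1 + 0.66·13.0 + 0.30·44.0) / (0.45 + 0.24 + 0.66 + 0.30)
  = 47.5140 / 1.6500 = 28.80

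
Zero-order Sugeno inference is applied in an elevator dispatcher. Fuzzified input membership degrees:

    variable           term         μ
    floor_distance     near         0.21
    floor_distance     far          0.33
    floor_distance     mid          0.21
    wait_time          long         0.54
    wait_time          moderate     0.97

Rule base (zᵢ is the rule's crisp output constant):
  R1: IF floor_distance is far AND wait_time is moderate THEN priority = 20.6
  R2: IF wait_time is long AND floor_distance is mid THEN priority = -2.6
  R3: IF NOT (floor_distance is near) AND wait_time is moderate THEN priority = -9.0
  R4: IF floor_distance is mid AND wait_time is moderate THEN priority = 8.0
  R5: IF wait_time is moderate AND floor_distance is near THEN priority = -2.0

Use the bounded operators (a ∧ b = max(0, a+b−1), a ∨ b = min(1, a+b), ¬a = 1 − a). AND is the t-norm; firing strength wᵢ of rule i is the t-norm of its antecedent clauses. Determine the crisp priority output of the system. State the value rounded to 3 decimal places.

0.296

R1 (z=20.6): far=0.33, moderate=0.97; AND[max(0, a+b−1)] → w = 0.30
R2 (z=-2.6): long=0.54, mid=0.21; AND[max(0, a+b−1)] → w = 0.00
R3 (z=-9.0): ¬near=1−0.21=0.79, moderate=0.97; AND[max(0, a+b−1)] → w = 0.76
R4 (z=8.0): mid=0.21, moderate=0.97; AND[max(0, a+b−1)] → w = 0.18
R5 (z=-2.0): moderate=0.97, near=0.21; AND[max(0, a+b−1)] → w = 0.18
Weighted average = (0.30·20.6 + 0.00·-2.6 + 0.76·-9.0 + 0.18·8.0 + 0.18·-2.0) / (0.30 + 0.00 + 0.76 + 0.18 + 0.18)
  = 0.4200 / 1.4200 = 0.296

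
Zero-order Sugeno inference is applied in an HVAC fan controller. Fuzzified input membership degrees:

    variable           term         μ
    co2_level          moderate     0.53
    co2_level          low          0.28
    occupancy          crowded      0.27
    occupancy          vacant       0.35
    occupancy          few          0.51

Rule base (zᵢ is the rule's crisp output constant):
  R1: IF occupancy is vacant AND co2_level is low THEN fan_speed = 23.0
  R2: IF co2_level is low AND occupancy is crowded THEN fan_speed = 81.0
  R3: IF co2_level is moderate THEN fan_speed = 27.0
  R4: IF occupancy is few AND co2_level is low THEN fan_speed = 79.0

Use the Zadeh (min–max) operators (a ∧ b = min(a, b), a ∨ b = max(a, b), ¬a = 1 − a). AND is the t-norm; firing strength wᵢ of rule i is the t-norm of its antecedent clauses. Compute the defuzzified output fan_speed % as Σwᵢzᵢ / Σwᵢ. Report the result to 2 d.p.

47.60

R1 (z=23.0): vacant=0.35, low=0.28; AND[min(a, b)] → w = 0.28
R2 (z=81.0): low=0.28, crowded=0.27; AND[min(a, b)] → w = 0.27
R3 (z=27.0): moderate=0.53 → w = 0.53
R4 (z=79.0): few=0.51, low=0.28; AND[min(a, b)] → w = 0.28
Weighted average = (0.28·23.0 + 0.27·81.0 + 0.53·27.0 + 0.28·79.0) / (0.28 + 0.27 + 0.53 + 0.28)
  = 64.7400 / 1.3600 = 47.60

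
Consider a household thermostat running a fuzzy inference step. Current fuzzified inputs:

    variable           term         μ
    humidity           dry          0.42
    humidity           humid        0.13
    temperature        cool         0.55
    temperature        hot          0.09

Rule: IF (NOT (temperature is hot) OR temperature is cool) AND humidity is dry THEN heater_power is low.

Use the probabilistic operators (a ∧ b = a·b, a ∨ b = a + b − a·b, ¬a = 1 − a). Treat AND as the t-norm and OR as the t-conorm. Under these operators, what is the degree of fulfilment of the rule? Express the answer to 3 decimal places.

0.403

firing strength: (¬hot=1−0.09=0.91 OR cool=0.55) = 0.9595; AND[a·b] with dry=0.42 → w = 0.4030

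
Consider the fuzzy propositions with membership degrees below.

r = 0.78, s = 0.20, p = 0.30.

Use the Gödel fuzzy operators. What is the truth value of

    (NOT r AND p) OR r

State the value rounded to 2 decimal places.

NOT r = 1 − 0.78 = 0.22
NOT r AND p = min(a, b) on (0.22, 0.30) = 0.22
(NOT r AND p) OR r = max(a, b) on (0.22, 0.78) = 0.78

0.78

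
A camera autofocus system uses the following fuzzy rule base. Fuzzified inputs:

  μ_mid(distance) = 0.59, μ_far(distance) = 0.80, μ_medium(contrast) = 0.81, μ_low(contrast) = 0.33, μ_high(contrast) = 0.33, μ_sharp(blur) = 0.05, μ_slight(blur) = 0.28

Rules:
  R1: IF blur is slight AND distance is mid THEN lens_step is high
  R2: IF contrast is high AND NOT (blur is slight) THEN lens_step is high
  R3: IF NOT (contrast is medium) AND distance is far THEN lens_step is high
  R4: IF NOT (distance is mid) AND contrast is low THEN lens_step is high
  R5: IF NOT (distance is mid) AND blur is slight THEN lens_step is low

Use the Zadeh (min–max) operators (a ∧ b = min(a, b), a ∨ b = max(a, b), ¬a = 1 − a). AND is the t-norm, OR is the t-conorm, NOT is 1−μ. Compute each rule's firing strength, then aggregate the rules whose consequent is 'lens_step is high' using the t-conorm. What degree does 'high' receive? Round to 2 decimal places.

R1: slight=0.28, mid=0.59; AND[min(a, b)] → w = 0.28
R2: high=0.33, ¬slight=1−0.28=0.72; AND[min(a, b)] → w = 0.33
R3: ¬medium=1−0.81=0.19, far=0.80; AND[min(a, b)] → w = 0.19
R4: ¬mid=1−0.59=0.41, low=0.33; AND[min(a, b)] → w = 0.33
R5: ¬mid=1−0.59=0.41, slight=0.28; AND[min(a, b)] → w = 0.28
Rules with consequent 'high': {R1, R2, R3, R4} → strengths 0.28, 0.33, 0.19, 0.33
Aggregate via t-conorm [max(a, b)]: 0.33

0.33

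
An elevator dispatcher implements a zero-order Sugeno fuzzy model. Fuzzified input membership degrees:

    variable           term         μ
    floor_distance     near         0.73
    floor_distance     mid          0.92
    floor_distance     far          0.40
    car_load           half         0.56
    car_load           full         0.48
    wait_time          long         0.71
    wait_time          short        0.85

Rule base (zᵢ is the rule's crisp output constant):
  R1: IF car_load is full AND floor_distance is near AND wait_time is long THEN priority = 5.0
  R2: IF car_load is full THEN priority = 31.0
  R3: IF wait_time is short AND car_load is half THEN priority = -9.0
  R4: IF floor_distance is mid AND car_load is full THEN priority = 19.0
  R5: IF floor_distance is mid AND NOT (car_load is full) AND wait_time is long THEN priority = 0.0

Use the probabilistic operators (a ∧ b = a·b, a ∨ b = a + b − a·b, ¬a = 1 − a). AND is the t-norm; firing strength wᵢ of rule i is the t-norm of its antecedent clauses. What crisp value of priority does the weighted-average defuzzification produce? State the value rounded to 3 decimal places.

R1 (z=5.0): full=0.48, near=0.73, long=0.71; AND[a·b] → w = 0.2488
R2 (z=31.0): full=0.48 → w = 0.4800
R3 (z=-9.0): short=0.85, half=0.56; AND[a·b] → w = 0.4760
R4 (z=19.0): mid=0.92, full=0.48; AND[a·b] → w = 0.4416
R5 (z=0.0): mid=0.92, ¬full=1−0.48=0.52, long=0.71; AND[a·b] → w = 0.3397
Weighted average = (0.2488·5.0 + 0.4800·31.0 + 0.4760·-9.0 + 0.4416·19.0 + 0.3397·0.0) / (0.2488 + 0.4800 + 0.4760 + 0.4416 + 0.3397)
  = 20.2303 / 1.9860 = 10.186

10.186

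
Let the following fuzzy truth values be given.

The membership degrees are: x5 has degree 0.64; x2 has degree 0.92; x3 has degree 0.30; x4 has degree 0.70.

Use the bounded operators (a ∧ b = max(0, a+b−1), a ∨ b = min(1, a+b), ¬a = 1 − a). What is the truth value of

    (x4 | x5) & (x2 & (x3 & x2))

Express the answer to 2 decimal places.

0.14

x4 | x5 = min(1, a+b) on (0.70, 0.64) = 1.00
x3 & x2 = max(0, a+b−1) on (0.30, 0.92) = 0.22
x2 & (x3 & x2) = max(0, a+b−1) on (0.92, 0.22) = 0.14
(x4 | x5) & (x2 & (x3 & x2)) = max(0, a+b−1) on (1.00, 0.14) = 0.14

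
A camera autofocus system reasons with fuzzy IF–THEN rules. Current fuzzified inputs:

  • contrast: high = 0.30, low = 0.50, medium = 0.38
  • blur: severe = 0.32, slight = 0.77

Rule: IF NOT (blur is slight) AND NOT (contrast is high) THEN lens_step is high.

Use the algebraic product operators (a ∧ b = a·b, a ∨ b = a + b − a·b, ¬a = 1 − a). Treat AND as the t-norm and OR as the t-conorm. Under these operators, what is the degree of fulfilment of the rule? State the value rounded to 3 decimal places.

0.161

firing strength: ¬slight=1−0.77=0.23, ¬high=1−0.30=0.70; AND[a·b] → w = 0.1610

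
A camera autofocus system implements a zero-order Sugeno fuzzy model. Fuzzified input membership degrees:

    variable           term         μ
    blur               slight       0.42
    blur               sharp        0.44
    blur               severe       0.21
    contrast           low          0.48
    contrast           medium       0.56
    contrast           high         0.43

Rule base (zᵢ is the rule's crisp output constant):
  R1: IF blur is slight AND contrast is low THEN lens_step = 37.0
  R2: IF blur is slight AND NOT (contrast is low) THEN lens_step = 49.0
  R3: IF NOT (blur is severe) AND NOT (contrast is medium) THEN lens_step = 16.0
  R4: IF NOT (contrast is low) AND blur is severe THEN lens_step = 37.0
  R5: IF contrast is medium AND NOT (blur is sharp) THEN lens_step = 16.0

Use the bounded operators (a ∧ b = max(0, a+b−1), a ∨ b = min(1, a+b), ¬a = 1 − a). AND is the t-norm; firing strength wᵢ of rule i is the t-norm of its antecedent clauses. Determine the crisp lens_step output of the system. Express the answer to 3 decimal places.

16.000

R1 (z=37.0): slight=0.42, low=0.48; AND[max(0, a+b−1)] → w = 0.00
R2 (z=49.0): slight=0.42, ¬low=1−0.48=0.52; AND[max(0, a+b−1)] → w = 0.00
R3 (z=16.0): ¬severe=1−0.21=0.79, ¬medium=1−0.56=0.44; AND[max(0, a+b−1)] → w = 0.23
R4 (z=37.0): ¬low=1−0.48=0.52, severe=0.21; AND[max(0, a+b−1)] → w = 0.00
R5 (z=16.0): medium=0.56, ¬sharp=1−0.44=0.56; AND[max(0, a+b−1)] → w = 0.12
Weighted average = (0.00·37.0 + 0.00·49.0 + 0.23·16.0 + 0.00·37.0 + 0.12·16.0) / (0.00 + 0.00 + 0.23 + 0.00 + 0.12)
  = 5.6000 / 0.3500 = 16.000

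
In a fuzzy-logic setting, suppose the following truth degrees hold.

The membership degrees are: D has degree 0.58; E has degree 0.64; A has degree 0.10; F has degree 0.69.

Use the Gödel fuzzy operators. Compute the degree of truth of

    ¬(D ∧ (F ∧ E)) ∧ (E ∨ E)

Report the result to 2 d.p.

0.42

F ∧ E = min(a, b) on (0.69, 0.64) = 0.64
D ∧ (F ∧ E) = min(a, b) on (0.58, 0.64) = 0.58
¬(D ∧ (F ∧ E)) = 1 − 0.58 = 0.42
E ∨ E = max(a, b) on (0.64, 0.64) = 0.64
¬(D ∧ (F ∧ E)) ∧ (E ∨ E) = min(a, b) on (0.42, 0.64) = 0.42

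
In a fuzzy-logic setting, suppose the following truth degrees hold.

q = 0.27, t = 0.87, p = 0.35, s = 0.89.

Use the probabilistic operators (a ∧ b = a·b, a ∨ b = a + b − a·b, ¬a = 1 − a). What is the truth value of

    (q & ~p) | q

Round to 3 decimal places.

~p = 1 − 0.3500 = 0.6500
q & ~p = a·b on (0.2700, 0.6500) = 0.1755
(q & ~p) | q = a + b − a·b on (0.1755, 0.2700) = 0.3981

0.398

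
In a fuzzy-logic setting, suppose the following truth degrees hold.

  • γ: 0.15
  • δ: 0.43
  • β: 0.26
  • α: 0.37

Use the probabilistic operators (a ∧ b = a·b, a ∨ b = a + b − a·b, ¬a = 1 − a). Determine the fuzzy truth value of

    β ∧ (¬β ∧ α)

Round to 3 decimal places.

¬β = 1 − 0.2600 = 0.7400
¬β ∧ α = a·b on (0.7400, 0.3700) = 0.2738
β ∧ (¬β ∧ α) = a·b on (0.2600, 0.2738) = 0.0712

0.071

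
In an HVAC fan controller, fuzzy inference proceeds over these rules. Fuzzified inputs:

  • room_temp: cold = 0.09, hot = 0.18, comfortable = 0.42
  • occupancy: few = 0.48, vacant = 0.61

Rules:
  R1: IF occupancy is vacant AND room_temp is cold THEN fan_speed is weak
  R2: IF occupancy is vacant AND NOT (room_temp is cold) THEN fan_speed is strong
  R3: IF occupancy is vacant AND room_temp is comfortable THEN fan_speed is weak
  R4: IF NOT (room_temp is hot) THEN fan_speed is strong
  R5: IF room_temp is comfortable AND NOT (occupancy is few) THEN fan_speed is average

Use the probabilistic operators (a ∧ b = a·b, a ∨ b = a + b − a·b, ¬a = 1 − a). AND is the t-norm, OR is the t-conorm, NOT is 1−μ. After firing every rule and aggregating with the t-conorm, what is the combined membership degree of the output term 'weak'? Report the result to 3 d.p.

R1: vacant=0.61, cold=0.09; AND[a·b] → w = 0.0549
R2: vacant=0.61, ¬cold=1−0.09=0.91; AND[a·b] → w = 0.5551
R3: vacant=0.61, comfortable=0.42; AND[a·b] → w = 0.2562
R4: ¬hot=1−0.18=0.82 → w = 0.8200
R5: comfortable=0.42, ¬few=1−0.48=0.52; AND[a·b] → w = 0.2184
Rules with consequent 'weak': {R1, R3} → strengths 0.0549, 0.2562
Aggregate via t-conorm [a + b − a·b]: 0.2970

0.297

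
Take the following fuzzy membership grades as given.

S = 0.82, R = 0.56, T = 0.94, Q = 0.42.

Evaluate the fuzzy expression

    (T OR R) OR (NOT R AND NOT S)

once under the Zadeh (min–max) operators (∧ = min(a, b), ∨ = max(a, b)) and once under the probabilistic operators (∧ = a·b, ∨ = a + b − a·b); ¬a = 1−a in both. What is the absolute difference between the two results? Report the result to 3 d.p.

Under Zadeh (min–max):
  T OR R = max(a, b) on (0.94, 0.56) = 0.94
  NOT R = 1 − 0.56 = 0.44
  NOT S = 1 − 0.82 = 0.18
  NOT R AND NOT S = min(a, b) on (0.44, 0.18) = 0.18
  (T OR R) OR (NOT R AND NOT S) = max(a, b) on (0.94, 0.18) = 0.94
  → value = 0.9400
Under probabilistic:
  T OR R = a + b − a·b on (0.9400, 0.5600) = 0.9736
  NOT R = 1 − 0.5600 = 0.4400
  NOT S = 1 − 0.8200 = 0.1800
  NOT R AND NOT S = a·b on (0.4400, 0.1800) = 0.0792
  (T OR R) OR (NOT R AND NOT S) = a + b − a·b on (0.9736, 0.0792) = 0.9757
  → value = 0.9757
|0.9400 − 0.9757| = 0.036

0.036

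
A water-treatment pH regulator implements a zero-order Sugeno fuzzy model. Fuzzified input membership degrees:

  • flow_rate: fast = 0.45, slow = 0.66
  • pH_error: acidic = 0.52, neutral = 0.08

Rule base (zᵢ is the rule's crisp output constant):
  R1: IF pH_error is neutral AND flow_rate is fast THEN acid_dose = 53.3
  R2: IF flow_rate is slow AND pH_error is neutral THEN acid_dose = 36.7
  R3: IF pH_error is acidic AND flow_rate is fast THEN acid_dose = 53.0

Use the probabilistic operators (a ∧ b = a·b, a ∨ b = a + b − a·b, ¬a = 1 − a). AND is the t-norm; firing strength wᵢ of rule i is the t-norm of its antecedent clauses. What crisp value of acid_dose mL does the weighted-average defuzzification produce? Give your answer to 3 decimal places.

R1 (z=53.3): neutral=0.08, fast=0.45; AND[a·b] → w = 0.0360
R2 (z=36.7): slow=0.66, neutral=0.08; AND[a·b] → w = 0.0528
R3 (z=53.0): acidic=0.52, fast=0.45; AND[a·b] → w = 0.2340
Weighted average = (0.0360·53.3 + 0.0528·36.7 + 0.2340·53.0) / (0.0360 + 0.0528 + 0.2340)
  = 16.2586 / 0.3228 = 50.367

50.367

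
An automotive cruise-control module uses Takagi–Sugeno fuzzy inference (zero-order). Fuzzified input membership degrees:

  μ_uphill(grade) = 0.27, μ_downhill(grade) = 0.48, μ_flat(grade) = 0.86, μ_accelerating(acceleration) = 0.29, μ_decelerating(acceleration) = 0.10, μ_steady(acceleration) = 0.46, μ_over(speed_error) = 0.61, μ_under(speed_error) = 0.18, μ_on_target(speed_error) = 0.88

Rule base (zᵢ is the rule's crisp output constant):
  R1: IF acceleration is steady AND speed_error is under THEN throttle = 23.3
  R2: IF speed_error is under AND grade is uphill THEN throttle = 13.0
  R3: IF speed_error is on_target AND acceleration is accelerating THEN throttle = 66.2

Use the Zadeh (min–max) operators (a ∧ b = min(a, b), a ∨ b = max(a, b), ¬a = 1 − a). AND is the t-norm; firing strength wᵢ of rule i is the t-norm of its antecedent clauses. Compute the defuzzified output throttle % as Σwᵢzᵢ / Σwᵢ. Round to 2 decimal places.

R1 (z=23.3): steady=0.46, under=0.18; AND[min(a, b)] → w = 0.18
R2 (z=13.0): under=0.18, uphill=0.27; AND[min(a, b)] → w = 0.18
R3 (z=66.2): on_target=0.88, accelerating=0.29; AND[min(a, b)] → w = 0.29
Weighted average = (0.18·23.3 + 0.18·13.0 + 0.29·66.2) / (0.18 + 0.18 + 0.29)
  = 25.7320 / 0.6500 = 39.59

39.59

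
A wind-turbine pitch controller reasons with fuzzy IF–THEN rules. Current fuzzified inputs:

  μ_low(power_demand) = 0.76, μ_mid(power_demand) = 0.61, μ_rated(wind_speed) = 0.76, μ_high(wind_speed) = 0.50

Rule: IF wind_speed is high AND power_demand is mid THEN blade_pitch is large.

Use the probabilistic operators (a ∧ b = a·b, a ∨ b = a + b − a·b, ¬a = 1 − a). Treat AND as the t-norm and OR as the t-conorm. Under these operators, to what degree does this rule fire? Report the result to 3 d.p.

0.305

firing strength: high=0.50, mid=0.61; AND[a·b] → w = 0.3050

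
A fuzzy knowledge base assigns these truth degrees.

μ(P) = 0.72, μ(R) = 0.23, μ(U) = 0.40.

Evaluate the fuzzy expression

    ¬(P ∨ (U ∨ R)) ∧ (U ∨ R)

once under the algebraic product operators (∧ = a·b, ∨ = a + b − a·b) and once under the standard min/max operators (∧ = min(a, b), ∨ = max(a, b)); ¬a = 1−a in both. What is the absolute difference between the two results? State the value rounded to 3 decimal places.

0.210

Under algebraic product:
  U ∨ R = a + b − a·b on (0.4000, 0.2300) = 0.5380
  P ∨ (U ∨ R) = a + b − a·b on (0.7200, 0.5380) = 0.8706
  ¬(P ∨ (U ∨ R)) = 1 − 0.8706 = 0.1294
  U ∨ R = a + b − a·b on (0.4000, 0.2300) = 0.5380
  ¬(P ∨ (U ∨ R)) ∧ (U ∨ R) = a·b on (0.1294, 0.5380) = 0.0696
  → value = 0.0696
Under standard min/max:
  U ∨ R = max(a, b) on (0.40, 0.23) = 0.40
  P ∨ (U ∨ R) = max(a, b) on (0.72, 0.40) = 0.72
  ¬(P ∨ (U ∨ R)) = 1 − 0.72 = 0.28
  U ∨ R = max(a, b) on (0.40, 0.23) = 0.40
  ¬(P ∨ (U ∨ R)) ∧ (U ∨ R) = min(a, b) on (0.28, 0.40) = 0.28
  → value = 0.2800
|0.0696 − 0.2800| = 0.210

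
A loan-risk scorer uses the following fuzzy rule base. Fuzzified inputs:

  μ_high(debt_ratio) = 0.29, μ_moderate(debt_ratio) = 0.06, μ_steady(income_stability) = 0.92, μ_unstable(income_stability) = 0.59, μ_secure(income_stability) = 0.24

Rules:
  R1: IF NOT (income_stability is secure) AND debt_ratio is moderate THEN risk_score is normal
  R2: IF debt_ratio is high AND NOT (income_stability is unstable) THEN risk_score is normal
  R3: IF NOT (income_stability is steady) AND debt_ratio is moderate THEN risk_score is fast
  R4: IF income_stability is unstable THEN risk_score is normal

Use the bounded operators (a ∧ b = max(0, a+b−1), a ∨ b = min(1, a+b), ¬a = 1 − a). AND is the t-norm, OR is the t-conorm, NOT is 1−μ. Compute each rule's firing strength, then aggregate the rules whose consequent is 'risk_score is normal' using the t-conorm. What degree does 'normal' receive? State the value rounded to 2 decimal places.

R1: ¬secure=1−0.24=0.76, moderate=0.06; AND[max(0, a+b−1)] → w = 0.00
R2: high=0.29, ¬unstable=1−0.59=0.41; AND[max(0, a+b−1)] → w = 0.00
R3: ¬steady=1−0.92=0.08, moderate=0.06; AND[max(0, a+b−1)] → w = 0.00
R4: unstable=0.59 → w = 0.59
Rules with consequent 'normal': {R1, R2, R4} → strengths 0.00, 0.00, 0.59
Aggregate via t-conorm [min(1, a+b)]: 0.59

0.59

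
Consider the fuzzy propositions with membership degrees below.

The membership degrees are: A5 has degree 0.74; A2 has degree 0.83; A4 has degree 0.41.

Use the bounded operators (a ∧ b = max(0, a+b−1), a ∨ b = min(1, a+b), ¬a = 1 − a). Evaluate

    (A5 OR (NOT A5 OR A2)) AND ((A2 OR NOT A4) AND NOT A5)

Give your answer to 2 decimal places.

NOT A5 = 1 − 0.74 = 0.26
NOT A5 OR A2 = min(1, a+b) on (0.26, 0.83) = 1.00
A5 OR (NOT A5 OR A2) = min(1, a+b) on (0.74, 1.00) = 1.00
NOT A4 = 1 − 0.41 = 0.59
A2 OR NOT A4 = min(1, a+b) on (0.83, 0.59) = 1.00
NOT A5 = 1 − 0.74 = 0.26
(A2 OR NOT A4) AND NOT A5 = max(0, a+b−1) on (1.00, 0.26) = 0.26
(A5 OR (NOT A5 OR A2)) AND ((A2 OR NOT A4) AND NOT A5) = max(0, a+b−1) on (1.00, 0.26) = 0.26

0.26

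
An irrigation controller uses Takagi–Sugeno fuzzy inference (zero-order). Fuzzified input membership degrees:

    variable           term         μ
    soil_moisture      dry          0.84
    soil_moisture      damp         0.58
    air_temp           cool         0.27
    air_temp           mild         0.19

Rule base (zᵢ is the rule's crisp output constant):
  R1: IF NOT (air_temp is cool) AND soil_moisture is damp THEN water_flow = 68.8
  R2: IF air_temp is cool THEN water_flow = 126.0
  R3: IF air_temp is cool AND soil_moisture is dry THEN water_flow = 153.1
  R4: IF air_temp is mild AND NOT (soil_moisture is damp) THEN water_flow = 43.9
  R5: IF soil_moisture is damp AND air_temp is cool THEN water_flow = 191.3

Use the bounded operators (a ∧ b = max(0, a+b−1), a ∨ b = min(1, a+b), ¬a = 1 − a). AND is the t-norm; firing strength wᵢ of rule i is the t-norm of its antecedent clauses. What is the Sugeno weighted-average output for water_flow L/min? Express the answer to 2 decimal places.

104.62

R1 (z=68.8): ¬cool=1−0.27=0.73, damp=0.58; AND[max(0, a+b−1)] → w = 0.31
R2 (z=126.0): cool=0.27 → w = 0.27
R3 (z=153.1): cool=0.27, dry=0.84; AND[max(0, a+b−1)] → w = 0.11
R4 (z=43.9): mild=0.19, ¬damp=1−0.58=0.42; AND[max(0, a+b−1)] → w = 0.00
R5 (z=191.3): damp=0.58, cool=0.27; AND[max(0, a+b−1)] → w = 0.00
Weighted average = (0.31·68.8 + 0.27·126.0 + 0.11·153.1 + 0.00·43.9 + 0.00·191.3) / (0.31 + 0.27 + 0.11 + 0.00 + 0.00)
  = 72.1890 / 0.6900 = 104.62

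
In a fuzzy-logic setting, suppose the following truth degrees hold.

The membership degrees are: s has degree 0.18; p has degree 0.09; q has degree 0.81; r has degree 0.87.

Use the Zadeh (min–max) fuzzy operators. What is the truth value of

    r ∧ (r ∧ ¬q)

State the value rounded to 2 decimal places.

0.19

¬q = 1 − 0.81 = 0.19
r ∧ ¬q = min(a, b) on (0.87, 0.19) = 0.19
r ∧ (r ∧ ¬q) = min(a, b) on (0.87, 0.19) = 0.19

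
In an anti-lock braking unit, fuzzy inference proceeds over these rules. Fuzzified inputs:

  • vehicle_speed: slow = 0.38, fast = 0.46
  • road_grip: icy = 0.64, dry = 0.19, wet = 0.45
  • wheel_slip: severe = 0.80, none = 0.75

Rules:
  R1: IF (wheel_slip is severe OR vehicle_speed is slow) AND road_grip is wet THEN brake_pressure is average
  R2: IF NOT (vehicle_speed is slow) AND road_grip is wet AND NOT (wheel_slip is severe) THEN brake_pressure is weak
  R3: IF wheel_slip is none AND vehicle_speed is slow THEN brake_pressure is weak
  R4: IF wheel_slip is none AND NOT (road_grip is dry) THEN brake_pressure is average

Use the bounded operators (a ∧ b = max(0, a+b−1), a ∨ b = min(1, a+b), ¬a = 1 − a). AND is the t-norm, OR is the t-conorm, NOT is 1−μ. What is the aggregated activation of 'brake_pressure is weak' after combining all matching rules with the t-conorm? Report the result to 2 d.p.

R1: (severe=0.80 OR slow=0.38) = 1.00; AND[max(0, a+b−1)] with wet=0.45 → w = 0.45
R2: ¬slow=1−0.38=0.62, wet=0.45, ¬severe=1−0.80=0.20; AND[max(0, a+b−1)] → w = 0.00
R3: none=0.75, slow=0.38; AND[max(0, a+b−1)] → w = 0.13
R4: none=0.75, ¬dry=1−0.19=0.81; AND[max(0, a+b−1)] → w = 0.56
Rules with consequent 'weak': {R2, R3} → strengths 0.00, 0.13
Aggregate via t-conorm [min(1, a+b)]: 0.13

0.13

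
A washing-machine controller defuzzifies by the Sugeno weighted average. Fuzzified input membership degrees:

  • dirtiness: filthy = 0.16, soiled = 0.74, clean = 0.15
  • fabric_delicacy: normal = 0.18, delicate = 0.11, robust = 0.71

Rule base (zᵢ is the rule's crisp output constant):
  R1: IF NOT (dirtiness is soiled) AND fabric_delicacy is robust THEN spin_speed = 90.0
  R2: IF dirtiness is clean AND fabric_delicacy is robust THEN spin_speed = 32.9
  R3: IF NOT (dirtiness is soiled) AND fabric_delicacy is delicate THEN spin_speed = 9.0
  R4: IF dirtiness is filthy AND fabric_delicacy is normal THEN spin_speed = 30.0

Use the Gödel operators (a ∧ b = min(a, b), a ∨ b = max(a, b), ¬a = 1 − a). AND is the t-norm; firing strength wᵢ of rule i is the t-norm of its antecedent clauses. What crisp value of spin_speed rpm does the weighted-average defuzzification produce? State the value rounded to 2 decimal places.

50.18

R1 (z=90.0): ¬soiled=1−0.74=0.26, robust=0.71; AND[min(a, b)] → w = 0.26
R2 (z=32.9): clean=0.15, robust=0.71; AND[min(a, b)] → w = 0.15
R3 (z=9.0): ¬soiled=1−0.74=0.26, delicate=0.11; AND[min(a, b)] → w = 0.11
R4 (z=30.0): filthy=0.16, normal=0.18; AND[min(a, b)] → w = 0.16
Weighted average = (0.26·90.0 + 0.15·32.9 + 0.11·9.0 + 0.16·30.0) / (0.26 + 0.15 + 0.11 + 0.16)
  = 34.1250 / 0.6800 = 50.18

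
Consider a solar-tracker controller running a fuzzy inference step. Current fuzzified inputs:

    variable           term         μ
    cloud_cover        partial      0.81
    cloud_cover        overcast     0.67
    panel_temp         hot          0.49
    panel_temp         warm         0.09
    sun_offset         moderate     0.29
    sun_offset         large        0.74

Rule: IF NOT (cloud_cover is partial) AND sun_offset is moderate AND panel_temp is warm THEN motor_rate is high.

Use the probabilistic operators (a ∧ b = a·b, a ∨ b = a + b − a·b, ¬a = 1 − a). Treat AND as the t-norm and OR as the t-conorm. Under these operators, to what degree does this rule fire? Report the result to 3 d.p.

0.005

firing strength: ¬partial=1−0.81=0.19, moderate=0.29, warm=0.09; AND[a·b] → w = 0.0050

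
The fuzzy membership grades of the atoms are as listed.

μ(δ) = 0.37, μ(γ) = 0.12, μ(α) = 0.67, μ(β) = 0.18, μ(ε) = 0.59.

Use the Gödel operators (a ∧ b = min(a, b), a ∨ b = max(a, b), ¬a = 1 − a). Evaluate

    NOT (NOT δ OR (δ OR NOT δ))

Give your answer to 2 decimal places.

0.37

NOT δ = 1 − 0.37 = 0.63
NOT δ = 1 − 0.37 = 0.63
δ OR NOT δ = max(a, b) on (0.37, 0.63) = 0.63
NOT δ OR (δ OR NOT δ) = max(a, b) on (0.63, 0.63) = 0.63
NOT (NOT δ OR (δ OR NOT δ)) = 1 − 0.63 = 0.37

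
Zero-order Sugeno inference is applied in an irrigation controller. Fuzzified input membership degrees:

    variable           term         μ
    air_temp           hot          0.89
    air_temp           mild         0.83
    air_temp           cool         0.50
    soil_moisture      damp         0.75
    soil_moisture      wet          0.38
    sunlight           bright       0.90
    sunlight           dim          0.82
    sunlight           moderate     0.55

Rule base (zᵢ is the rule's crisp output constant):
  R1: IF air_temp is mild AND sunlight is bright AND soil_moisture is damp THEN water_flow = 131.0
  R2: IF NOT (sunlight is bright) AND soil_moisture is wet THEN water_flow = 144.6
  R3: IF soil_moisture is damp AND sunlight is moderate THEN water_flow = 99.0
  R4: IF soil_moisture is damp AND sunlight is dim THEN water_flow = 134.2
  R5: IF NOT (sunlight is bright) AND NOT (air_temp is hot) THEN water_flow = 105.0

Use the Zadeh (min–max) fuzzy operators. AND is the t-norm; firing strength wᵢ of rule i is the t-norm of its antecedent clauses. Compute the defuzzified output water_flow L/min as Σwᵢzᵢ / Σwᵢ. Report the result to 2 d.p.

R1 (z=131.0): mild=0.83, bright=0.90, damp=0.75; AND[min(a, b)] → w = 0.75
R2 (z=144.6): ¬bright=1−0.90=0.10, wet=0.38; AND[min(a, b)] → w = 0.10
R3 (z=99.0): damp=0.75, moderate=0.55; AND[min(a, b)] → w = 0.55
R4 (z=134.2): damp=0.75, dim=0.82; AND[min(a, b)] → w = 0.75
R5 (z=105.0): ¬bright=1−0.90=0.10, ¬hot=1−0.89=0.11; AND[min(a, b)] → w = 0.10
Weighted average = (0.75·131.0 + 0.10·144.6 + 0.55·99.0 + 0.75·134.2 + 0.10·105.0) / (0.75 + 0.10 + 0.55 + 0.75 + 0.10)
  = 278.3100 / 2.2500 = 123.69

123.69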